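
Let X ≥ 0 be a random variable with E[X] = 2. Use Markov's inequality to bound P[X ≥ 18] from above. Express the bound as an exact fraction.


μ = E[X] = 2, a = 18.
Markov: P[X ≥ 18] ≤ μ/a = (2)/18 = 1/9.
Numerically: ≈ 0.111111.
(Since a = 18 > μ = 2.000000, the bound 1/9 is < 1 and informative.)

P[X ≥ 18] ≤ 1/9 ≈ 0.111111.


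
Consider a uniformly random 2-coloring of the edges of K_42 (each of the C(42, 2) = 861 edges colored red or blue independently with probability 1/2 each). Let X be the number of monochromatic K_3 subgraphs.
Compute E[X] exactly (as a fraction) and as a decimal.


Let X = Σ_S X_S over the C(42, 3) = 11480 subsets S of size 3, where X_S = 1 if the K_3 on S is monochromatic.
For a fixed S, the K_3 on S has C(3, 2) = 3 edges. P[all 3 edges red] = (1/2)^3, and likewise for blue, so P[monochromatic] = 2·(1/2)^3 = 2^{1 − 3} = 1/4.
By linearity: E[X] = C(42, 3) · 2^{1 − 3} = 11480 · 1/4 = 2870.
Numerically: E[X] ≈ 2870.00000.

E[X] = C(42,3)·2^(1−C(3,2)) = 2870 ≈ 2870.00000.


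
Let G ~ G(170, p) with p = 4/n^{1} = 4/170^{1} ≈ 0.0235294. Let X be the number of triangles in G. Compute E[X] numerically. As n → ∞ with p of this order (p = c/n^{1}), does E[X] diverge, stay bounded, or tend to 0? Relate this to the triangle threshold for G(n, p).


Number of potential triangles: C(170, 3) = 804440.
Each occurs with probability p³ ≈ (0.0235294)³ ≈ 1.30266640e-05.
By linearity: E[X] = C(170, 3)·p³ ≈ 804440 · 1.30266640e-05 ≈ 10.479170.
Here α = 1, so p = 4/n is exactly at the triangle threshold p ~ 1/n. Asymptotically E[X] → c³/6 = 4³/6 = 32/3 ≈ 10.666667, a bounded constant. In this regime the triangle count is asymptotically Poisson(c³/6).

E[X] ≈ 10.479170; in regime p = Θ(1/n^{1}) E[X] stays bounded (at the triangle threshold p ~ 1/n).


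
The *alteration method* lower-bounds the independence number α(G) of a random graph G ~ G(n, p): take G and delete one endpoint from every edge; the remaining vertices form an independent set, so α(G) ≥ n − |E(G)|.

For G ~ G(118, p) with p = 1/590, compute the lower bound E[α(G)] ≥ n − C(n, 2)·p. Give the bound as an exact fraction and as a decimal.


E[|E(G)|] = C(118, 2)·p = 6903 · (1/590) = 117/10.
E[α(G)] ≥ n − E[|E(G)|] = 118 − 117/10 = 1063/10.
Numerically: ≈ 106.30000.
(This is only a lower bound; the true E[α(G)] may be larger.)

E[α(G)] ≥ 1063/10 ≈ 106.30000.


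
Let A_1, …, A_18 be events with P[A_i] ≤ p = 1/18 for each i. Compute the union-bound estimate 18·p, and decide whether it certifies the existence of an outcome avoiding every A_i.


Union bound: P[∪_{i=1}^{18} A_i] ≤ Σ_i P[A_i] ≤ 18·p = 18·(1/18) = 1.
Numerically: 1 ≈ 1.0000000.
Is 1 < 1? NO.
Since the bound 1 is ≥ 1, the union bound is uninformative here; it does NOT by itself certify existence.

18·p = 1 ≈ 1.0000000; existence NOT certified by the union bound.


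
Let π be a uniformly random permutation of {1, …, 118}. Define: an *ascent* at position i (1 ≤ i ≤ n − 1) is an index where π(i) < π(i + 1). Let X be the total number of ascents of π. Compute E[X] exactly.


Write X = Σ X_I over i = 1, …, 117, with X_I the indicator of one ascent.
There are 117 indicators.
For each fixed i, the pair (π(i), π(i+1)) is a uniformly random ordered pair of distinct values from {1, …, 118}; by symmetry P[π(i) < π(i+1)] = 1/2.
By linearity: E[X] = 117 · (1/2) = (118 − 1) · (1/2) = 117/2 ≈ 58.5000.

E[X] = 117/2 = 58.5000.


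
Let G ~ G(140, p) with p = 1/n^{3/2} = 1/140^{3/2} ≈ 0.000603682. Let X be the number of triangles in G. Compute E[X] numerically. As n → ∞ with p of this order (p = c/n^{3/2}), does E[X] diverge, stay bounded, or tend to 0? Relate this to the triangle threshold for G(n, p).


Number of potential triangles: C(140, 3) = 447580.
Each occurs with probability p³ ≈ (0.000603682)³ ≈ 2.20000587e-10.
By linearity: E[X] = C(140, 3)·p³ ≈ 447580 · 2.20000587e-10 ≈ 0.000098.
Since α = 3/2 > 1, p = c/n^{3/2} = o(1/n) is below the triangle threshold p ~ 1/n. Asymptotically E[X] ~ (c³/6)·n^{3(1−α)} = (1³/6)·n^{-1.5} → 0, so by Markov's inequality G has no triangles w.h.p.

E[X] ≈ 0.000098; in regime p = Θ(1/n^{3/2}) E[X] tends to 0 (below the triangle threshold p ~ 1/n).


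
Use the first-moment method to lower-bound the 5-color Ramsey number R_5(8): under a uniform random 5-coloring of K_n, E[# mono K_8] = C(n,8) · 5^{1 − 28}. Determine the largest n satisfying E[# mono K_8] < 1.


We need C(n, 8) · 5^{1 − 28} < 1, i.e. C(n, 8) < 5^{28 − 1} = 7450580596923828125.
Check values of n near the boundary:
  n = 861: C(861, 8) = 7250034996615275865; 7250034996615275865 < 7450580596923828125? YES
  n = 862: C(862, 8) = 7317951015318931845; 7317951015318931845 < 7450580596923828125? YES
  n = 863: C(863, 8) = 7386423071602617757; 7386423071602617757 < 7450580596923828125? YES
  n = 864: C(864, 8) = 7455455062926006708; 7455455062926006708 < 7450580596923828125? NO
The largest n with C(n, 8) < 7450580596923828125 is n = 863 (where E[X] = 7386423071602617757/7450580596923828125 ≈ 0.991). Hence R_5(8) > 863, i.e. R_5(8) ≥ 864.

Largest n = 863; hence R_5(8) > 863.


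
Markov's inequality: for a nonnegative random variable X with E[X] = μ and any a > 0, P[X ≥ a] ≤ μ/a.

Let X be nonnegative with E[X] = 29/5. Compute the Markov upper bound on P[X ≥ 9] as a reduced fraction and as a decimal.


μ = E[X] = 29/5, a = 9.
Markov: P[X ≥ 9] ≤ μ/a = (29/5)/9 = 29/45.
Numerically: ≈ 0.64444.
(Since a = 9 > μ = 5.80000, the bound 29/45 is < 1 and informative.)

P[X ≥ 9] ≤ 29/45 ≈ 0.64444.


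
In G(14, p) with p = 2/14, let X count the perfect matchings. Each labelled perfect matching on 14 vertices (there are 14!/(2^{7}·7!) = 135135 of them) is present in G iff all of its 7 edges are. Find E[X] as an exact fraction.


K_14 has 14!/(2^{7}·7!) = 135135 labelled perfect matchings.
For each such perfect matching H, let X_H = 1 if all 7 edges of H are present in G. Then P[X_H = 1] = p^{7} = (1/7)^{7} = 1/823543.
By linearity: E[X] = Σ_H E[X_H] = 135135 · p^{7} = 135135 · 1/823543 = 19305/117649.
Numerically: E[X] ≈ 0.1641.

E[X] = 135135 · (1/7)^{7} = 19305/117649 ≈ 0.1641.


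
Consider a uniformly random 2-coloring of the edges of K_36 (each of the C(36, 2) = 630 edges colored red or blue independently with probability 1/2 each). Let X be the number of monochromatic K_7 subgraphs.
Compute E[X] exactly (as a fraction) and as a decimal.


Let X = Σ_S X_S over the C(36, 7) = 8347680 subsets S of size 7, where X_S = 1 if the K_7 on S is monochromatic.
For a fixed S, the K_7 on S has C(7, 2) = 21 edges. P[all 21 edges red] = (1/2)^21, and likewise for blue, so P[monochromatic] = 2·(1/2)^21 = 2^{1 − 21} = 1/1048576.
Summing: E[X] = C(36, 7) · 2^{1 − 21} = 8347680 · 1/1048576 = 260865/32768.
Numerically: E[X] ≈ 7.9610.

E[X] = C(36,7)·2^(1−C(7,2)) = 260865/32768 ≈ 7.9610.


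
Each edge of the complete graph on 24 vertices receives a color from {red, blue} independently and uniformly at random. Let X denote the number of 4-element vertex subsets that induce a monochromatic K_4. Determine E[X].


Let X = Σ_S X_S over the C(24, 4) = 10626 subsets S of size 4, where X_S = 1 if the K_4 on S is monochromatic.
For a fixed S, the K_4 on S has C(4, 2) = 6 edges. P[all 6 edges red] = (1/2)^6, and likewise for blue, so P[monochromatic] = 2·(1/2)^6 = 2^{1 − 6} = 1/32.
By linearity of expectation: E[X] = C(24, 4) · 2^{1 − 6} = 10626 · 1/32 = 5313/16.
Numerically: E[X] ≈ 332.062500.

E[X] = C(24,4)·2^(1−C(4,2)) = 5313/16 ≈ 332.062500.


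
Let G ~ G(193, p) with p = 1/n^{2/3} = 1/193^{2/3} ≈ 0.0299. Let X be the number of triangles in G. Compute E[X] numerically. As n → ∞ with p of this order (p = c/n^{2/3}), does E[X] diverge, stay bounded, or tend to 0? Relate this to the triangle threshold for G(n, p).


Number of potential triangles: C(193, 3) = 1179616.
Each occurs with probability p³ ≈ (0.0299)³ ≈ 2.68464e-05.
By linearity: E[X] = C(193, 3)·p³ ≈ 1179616 · 2.68464e-05 ≈ 31.668.
Since α = 2/3 < 1, p = c/n^{2/3} ≫ 1/n is above the triangle threshold p ~ 1/n. Asymptotically E[X] ~ (c³/6)·n^{3(1−α)} = (1³/6)·n^{1} → ∞; triangles are abundant w.h.p.

E[X] ≈ 31.668; in regime p = Θ(1/n^{2/3}) E[X] diverges (above the triangle threshold p ~ 1/n).


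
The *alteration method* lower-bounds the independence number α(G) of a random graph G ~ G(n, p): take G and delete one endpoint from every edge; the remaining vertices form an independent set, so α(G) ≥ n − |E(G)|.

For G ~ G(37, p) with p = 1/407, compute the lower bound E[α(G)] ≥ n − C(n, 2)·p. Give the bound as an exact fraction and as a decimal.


E[|E(G)|] = C(37, 2)·p = 666 · (1/407) = 18/11.
E[α(G)] ≥ n − E[|E(G)|] = 37 − 18/11 = 389/11.
Numerically: ≈ 35.363636.
(This is only a lower bound; the true E[α(G)] may be larger.)

E[α(G)] ≥ 389/11 ≈ 35.363636.


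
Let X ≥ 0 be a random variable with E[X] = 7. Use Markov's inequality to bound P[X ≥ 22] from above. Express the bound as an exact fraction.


μ = E[X] = 7, a = 22.
Markov: P[X ≥ 22] ≤ μ/a = (7)/22 = 7/22.
Numerically: ≈ 0.318.
(Since a = 22 > μ = 7.000, the bound 7/22 is < 1 and informative.)

P[X ≥ 22] ≤ 7/22 ≈ 0.318.


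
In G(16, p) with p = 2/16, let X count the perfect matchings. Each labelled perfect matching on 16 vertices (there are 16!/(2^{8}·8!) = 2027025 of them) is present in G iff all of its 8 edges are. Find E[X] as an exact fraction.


K_16 has 16!/(2^{8}·8!) = 2027025 labelled perfect matchings.
For each such perfect matching H, let X_H = 1 if all 8 edges of H are present in G. Then P[X_H = 1] = p^{8} = (1/8)^{8} = 1/16777216.
Summing the indicators: E[X] = Σ_H E[X_H] = 2027025 · p^{8} = 2027025 · 1/16777216 = 2027025/16777216.
Numerically: E[X] ≈ 0.121.

E[X] = 2027025 · (1/8)^{8} = 2027025/16777216 ≈ 0.121.


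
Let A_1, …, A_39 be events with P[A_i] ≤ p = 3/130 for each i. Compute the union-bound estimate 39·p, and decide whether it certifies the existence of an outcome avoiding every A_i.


Union bound: P[∪_{i=1}^{39} A_i] ≤ Σ_i P[A_i] ≤ 39·p = 39·(3/130) = 9/10.
Numerically: 9/10 ≈ 0.90000.
Is 9/10 < 1? YES.
Since P[∪ A_i] ≤ 9/10 < 1, the complement has P[∩ A_i^c] ≥ 1 − 9/10 = 1/10 > 0, so some outcome avoids every A_i.

39·p = 9/10 ≈ 0.90000; existence CERTIFIED by the union bound.


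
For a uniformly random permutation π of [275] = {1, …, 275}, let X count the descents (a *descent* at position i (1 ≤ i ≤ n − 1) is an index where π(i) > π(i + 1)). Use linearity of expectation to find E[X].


Write X = Σ X_I over i = 1, …, 274, with X_I the indicator of one descent.
There are 274 indicators.
For each fixed i, the pair (π(i), π(i+1)) is a uniformly random ordered pair of distinct values from {1, …, 275}; by symmetry P[π(i) > π(i+1)] = 1/2.
By linearity: E[X] = 274 · (1/2) = (275 − 1) · (1/2) = 137 ≈ 137.000000.

E[X] = 137 = 137.000000.


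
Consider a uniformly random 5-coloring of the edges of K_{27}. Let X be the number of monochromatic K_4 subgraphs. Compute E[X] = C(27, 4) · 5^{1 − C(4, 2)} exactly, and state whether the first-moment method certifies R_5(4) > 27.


E[X] = C(27, 4) · 5^{1 − 6} = 17550 · 5^{−5} = 17550/3125.
As a reduced fraction: E[X] = 702/125 ≈ 5.616000.
Is E[X] < 1? NO.
Since E[X] ≥ 1, the first-moment bound is inconclusive at n = 27; it does NOT by itself certify R_5(4) > 27.

E[X] = 702/125 ≈ 5.616000; E[X] ≥ 1; first-moment method inconclusive here.


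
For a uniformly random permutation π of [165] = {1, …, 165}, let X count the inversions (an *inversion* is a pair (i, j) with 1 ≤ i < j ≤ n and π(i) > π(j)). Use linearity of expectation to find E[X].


Write X = Σ X_I over the C(165, 2) = 13530 pairs i < j, with X_I the indicator of one inversion.
There are 13530 indicators.
For each fixed pair i < j, the values π(i) and π(j) are two distinct elements of {1, …, 165} in uniformly random order; by symmetry P[π(i) > π(j)] = 1/2.
By linearity: E[X] = 13530 · (1/2) = C(165, 2) · (1/2) = 13530/2 = 6765 ≈ 6765.000.

E[X] = 6765 = 6765.000.


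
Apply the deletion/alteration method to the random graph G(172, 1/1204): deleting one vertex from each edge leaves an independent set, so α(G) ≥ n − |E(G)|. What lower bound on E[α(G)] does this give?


E[|E(G)|] = C(172, 2)·p = 14706 · (1/1204) = 171/14.
E[α(G)] ≥ n − E[|E(G)|] = 172 − 171/14 = 2237/14.
Numerically: ≈ 159.78571.
(This is only a lower bound; the true E[α(G)] may be larger.)

E[α(G)] ≥ 2237/14 ≈ 159.78571.


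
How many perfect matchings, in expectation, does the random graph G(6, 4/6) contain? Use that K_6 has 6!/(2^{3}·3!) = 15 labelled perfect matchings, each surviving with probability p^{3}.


K_6 has 6!/(2^{3}·3!) = 15 labelled perfect matchings.
For each such perfect matching H, let X_H = 1 if all 3 edges of H are present in G. Then P[X_H = 1] = p^{3} = (2/3)^{3} = 8/27.
By linearity: E[X] = Σ_H E[X_H] = 15 · p^{3} = 15 · 8/27 = 40/9.
Numerically: E[X] ≈ 4.444.

E[X] = 15 · (2/3)^{3} = 40/9 ≈ 4.444.


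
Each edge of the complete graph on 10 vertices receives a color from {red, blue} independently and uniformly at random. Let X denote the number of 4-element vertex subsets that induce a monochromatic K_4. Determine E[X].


Let X = Σ_S X_S over the C(10, 4) = 210 subsets S of size 4, where X_S = 1 if the K_4 on S is monochromatic.
For a fixed S, the K_4 on S has C(4, 2) = 6 edges. P[all 6 edges red] = (1/2)^6, and likewise for blue, so P[monochromatic] = 2·(1/2)^6 = 2^{1 − 6} = 1/32.
Summing: E[X] = C(10, 4) · 2^{1 − 6} = 210 · 1/32 = 105/16.
Numerically: E[X] ≈ 6.5625.

E[X] = C(10,4)·2^(1−C(4,2)) = 105/16 ≈ 6.5625.


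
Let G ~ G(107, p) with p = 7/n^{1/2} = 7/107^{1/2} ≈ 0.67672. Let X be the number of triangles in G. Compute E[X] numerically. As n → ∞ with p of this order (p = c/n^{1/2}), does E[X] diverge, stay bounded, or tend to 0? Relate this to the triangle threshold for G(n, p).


Number of potential triangles: C(107, 3) = 198485.
Each occurs with probability p³ ≈ (0.67672)³ ≈ 3.0989777e-01.
By linearity: E[X] = C(107, 3)·p³ ≈ 198485 · 3.0989777e-01 ≈ 61510.05922.
Since α = 1/2 < 1, p = c/n^{1/2} ≫ 1/n is above the triangle threshold p ~ 1/n. Asymptotically E[X] ~ (c³/6)·n^{3(1−α)} = (7³/6)·n^{1.5} → ∞; triangles are abundant w.h.p.

E[X] ≈ 61510.05922; in regime p = Θ(1/n^{1/2}) E[X] diverges (above the triangle threshold p ~ 1/n).


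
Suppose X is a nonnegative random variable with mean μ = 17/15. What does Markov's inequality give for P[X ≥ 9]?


μ = E[X] = 17/15, a = 9.
Markov: P[X ≥ 9] ≤ μ/a = (17/15)/9 = 17/135.
Numerically: ≈ 0.12593.
(Since a = 9 > μ = 1.13333, the bound 17/135 is < 1 and informative.)

P[X ≥ 9] ≤ 17/135 ≈ 0.12593.


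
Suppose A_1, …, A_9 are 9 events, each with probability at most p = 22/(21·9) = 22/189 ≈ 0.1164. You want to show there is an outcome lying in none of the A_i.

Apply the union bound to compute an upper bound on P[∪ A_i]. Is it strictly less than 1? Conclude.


Union bound: P[∪_{i=1}^{9} A_i] ≤ Σ_i P[A_i] ≤ 9·p = 9·(22/189) = 22/21.
Numerically: 22/21 ≈ 1.0476.
Is 22/21 < 1? NO.
Since the bound 22/21 is ≥ 1, the union bound is uninformative here; it does NOT by itself certify existence.

9·p = 22/21 ≈ 1.0476; existence NOT certified by the union bound.


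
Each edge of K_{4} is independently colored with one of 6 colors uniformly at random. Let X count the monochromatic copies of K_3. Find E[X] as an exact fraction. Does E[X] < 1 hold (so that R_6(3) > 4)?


E[X] = C(4, 3) · 6^{1 − 3} = 4 · 6^{−2} = 4/36.
As a reduced fraction: E[X] = 1/9 ≈ 0.11111.
Is E[X] < 1? YES.
Since E[X] < 1, there exists a 6-coloring of K_{4} with no monochromatic K_3; hence R_6(3) > 4.

E[X] = 1/9 ≈ 0.11111; E[X] < 1, so R_6(3) > 4.


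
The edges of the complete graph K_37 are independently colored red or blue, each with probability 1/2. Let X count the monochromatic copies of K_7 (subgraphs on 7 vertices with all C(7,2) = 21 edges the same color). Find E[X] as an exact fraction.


Let X = Σ_S X_S over the C(37, 7) = 10295472 subsets S of size 7, where X_S = 1 if the K_7 on S is monochromatic.
For a fixed S, the K_7 on S has C(7, 2) = 21 edges. P[all 21 edges red] = (1/2)^21, and likewise for blue, so P[monochromatic] = 2·(1/2)^21 = 2^{1 − 21} = 1/1048576.
Summing: E[X] = C(37, 7) · 2^{1 − 21} = 10295472 · 1/1048576 = 643467/65536.
Numerically: E[X] ≈ 9.8185.

E[X] = C(37,7)·2^(1−C(7,2)) = 643467/65536 ≈ 9.8185.


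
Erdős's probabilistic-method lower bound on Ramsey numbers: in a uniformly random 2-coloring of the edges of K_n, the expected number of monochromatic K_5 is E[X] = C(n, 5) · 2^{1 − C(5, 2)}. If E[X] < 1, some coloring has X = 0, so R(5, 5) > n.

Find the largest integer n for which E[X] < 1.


We need C(n, 5) · 2^{1 − 10} < 1, i.e. C(n, 5) < 2^{10 − 1} = 512.
Check values of n near the boundary:
  n = 6: C(6, 5) = 6; 6 < 512? YES
  n = 7: C(7, 5) = 21; 21 < 512? YES
  n = 8: C(8, 5) = 56; 56 < 512? YES
  n = 9: C(9, 5) = 126; 126 < 512? YES
  n = 10: C(10, 5) = 252; 252 < 512? YES
  n = 11: C(11, 5) = 462; 462 < 512? YES
  n = 12: C(12, 5) = 792; 792 < 512? NO
  n = 13: C(13, 5) = 1287; 1287 < 512? NO
  n = 14: C(14, 5) = 2002; 2002 < 512? NO
The largest n with C(n, 5) < 512 is n = 11 (where E[X] = 231/256 ≈ 0.90234). Hence R(5, 5) > 11, i.e. R(5, 5) ≥ 12.

Largest n = 11; hence R(5, 5) > 11.


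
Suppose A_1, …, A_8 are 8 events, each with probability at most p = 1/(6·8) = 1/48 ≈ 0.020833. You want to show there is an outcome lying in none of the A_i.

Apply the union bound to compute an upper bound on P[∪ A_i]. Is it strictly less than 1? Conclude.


Union bound: P[∪_{i=1}^{8} A_i] ≤ Σ_i P[A_i] ≤ 8·p = 8·(1/48) = 1/6.
Numerically: 1/6 ≈ 0.166667.
Is 1/6 < 1? YES.
Since P[∪ A_i] ≤ 1/6 < 1, the complement has P[∩ A_i^c] ≥ 1 − 1/6 = 5/6 > 0, so some outcome avoids every A_i.

8·p = 1/6 ≈ 0.166667; existence CERTIFIED by the union bound.


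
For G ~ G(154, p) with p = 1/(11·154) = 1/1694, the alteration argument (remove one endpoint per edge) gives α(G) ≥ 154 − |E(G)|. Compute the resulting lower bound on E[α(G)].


E[|E(G)|] = C(154, 2)·p = 11781 · (1/1694) = 153/22.
E[α(G)] ≥ n − E[|E(G)|] = 154 − 153/22 = 3235/22.
Numerically: ≈ 147.04545.
(This is only a lower bound; the true E[α(G)] may be larger.)

E[α(G)] ≥ 3235/22 ≈ 147.04545.


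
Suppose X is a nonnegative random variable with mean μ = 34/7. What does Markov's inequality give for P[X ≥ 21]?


μ = E[X] = 34/7, a = 21.
Markov: P[X ≥ 21] ≤ μ/a = (34/7)/21 = 34/147.
Numerically: ≈ 0.231293.
(Since a = 21 > μ = 4.857143, the bound 34/147 is < 1 and informative.)

P[X ≥ 21] ≤ 34/147 ≈ 0.231293.


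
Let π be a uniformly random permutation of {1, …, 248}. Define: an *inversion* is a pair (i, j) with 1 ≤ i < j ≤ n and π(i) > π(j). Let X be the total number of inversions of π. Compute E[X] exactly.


Write X = Σ X_I over the C(248, 2) = 30628 pairs i < j, with X_I the indicator of one inversion.
There are 30628 indicators.
For each fixed pair i < j, the values π(i) and π(j) are two distinct elements of {1, …, 248} in uniformly random order; by symmetry P[π(i) > π(j)] = 1/2.
By linearity: E[X] = 30628 · (1/2) = C(248, 2) · (1/2) = 30628/2 = 15314 ≈ 15314.000000.

E[X] = 15314 = 15314.000000.


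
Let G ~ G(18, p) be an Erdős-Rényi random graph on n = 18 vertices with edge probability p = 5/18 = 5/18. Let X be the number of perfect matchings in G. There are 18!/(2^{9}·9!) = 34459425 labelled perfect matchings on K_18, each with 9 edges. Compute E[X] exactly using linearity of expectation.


K_18 has 18!/(2^{9}·9!) = 34459425 labelled perfect matchings.
For each such perfect matching H, let X_H = 1 if all 9 edges of H are present in G. Then P[X_H = 1] = p^{9} = (5/18)^{9} = 1953125/198359290368.
Summing the indicators: E[X] = Σ_H E[X_H] = 34459425 · p^{9} = 34459425 · 1953125/198359290368 = 830908203125/2448880128.
Numerically: E[X] ≈ 339.3.

E[X] = 34459425 · (5/18)^{9} = 830908203125/2448880128 ≈ 339.3.


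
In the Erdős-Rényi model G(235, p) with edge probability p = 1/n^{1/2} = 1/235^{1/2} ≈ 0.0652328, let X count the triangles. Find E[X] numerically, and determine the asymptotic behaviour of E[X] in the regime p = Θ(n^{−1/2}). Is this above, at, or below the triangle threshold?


Number of potential triangles: C(235, 3) = 2135445.
Each occurs with probability p³ ≈ (0.0652328)³ ≈ 2.77586414e-04.
By linearity: E[X] = C(235, 3)·p³ ≈ 2135445 · 2.77586414e-04 ≈ 592.770520.
Since α = 1/2 < 1, p = c/n^{1/2} ≫ 1/n is above the triangle threshold p ~ 1/n. Asymptotically E[X] ~ (c³/6)·n^{3(1−α)} = (1³/6)·n^{1.5} → ∞; triangles are abundant w.h.p.

E[X] ≈ 592.770520; in regime p = Θ(1/n^{1/2}) E[X] diverges (above the triangle threshold p ~ 1/n).


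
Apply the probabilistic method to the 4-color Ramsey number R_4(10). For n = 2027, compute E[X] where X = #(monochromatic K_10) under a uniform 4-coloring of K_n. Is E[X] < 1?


E[X] = C(2027, 10) · 4^{1 − 45} = 315586117401470604332341335 · 4^{−44} = 315586117401470604332341335/309485009821345068724781056.
As a reduced fraction: E[X] = 315586117401470604332341335/309485009821345068724781056 ≈ 1.01971.
Is E[X] < 1? NO.
Since E[X] ≥ 1, the first-moment bound is inconclusive at n = 2027; it does NOT by itself certify R_4(10) > 2027.

E[X] = 315586117401470604332341335/309485009821345068724781056 ≈ 1.01971; E[X] ≥ 1; first-moment method inconclusive here.


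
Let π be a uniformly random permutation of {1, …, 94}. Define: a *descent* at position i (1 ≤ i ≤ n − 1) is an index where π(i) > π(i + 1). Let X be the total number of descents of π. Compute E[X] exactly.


Write X = Σ X_I over i = 1, …, 93, with X_I the indicator of one descent.
There are 93 indicators.
For each fixed i, the pair (π(i), π(i+1)) is a uniformly random ordered pair of distinct values from {1, …, 94}; by symmetry P[π(i) > π(i+1)] = 1/2.
By linearity: E[X] = 93 · (1/2) = (94 − 1) · (1/2) = 93/2 ≈ 46.500000.

E[X] = 93/2 = 46.500000.


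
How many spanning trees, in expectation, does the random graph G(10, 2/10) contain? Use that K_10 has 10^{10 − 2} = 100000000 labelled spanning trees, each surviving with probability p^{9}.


K_10 has 10^{10 − 2} = 100000000 labelled spanning trees.
For each such spanning tree H, let X_H = 1 if all 9 edges of H are present in G. Then P[X_H = 1] = p^{9} = (1/5)^{9} = 1/1953125.
By linearity of expectation: E[X] = Σ_H E[X_H] = 100000000 · p^{9} = 100000000 · 1/1953125 = 256/5.
Numerically: E[X] ≈ 51.2.

E[X] = 100000000 · (1/5)^{9} = 256/5 ≈ 51.2.


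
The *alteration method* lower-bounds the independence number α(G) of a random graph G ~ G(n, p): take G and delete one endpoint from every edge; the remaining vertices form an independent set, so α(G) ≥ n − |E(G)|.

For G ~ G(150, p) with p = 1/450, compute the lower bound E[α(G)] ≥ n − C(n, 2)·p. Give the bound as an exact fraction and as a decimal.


E[|E(G)|] = C(150, 2)·p = 11175 · (1/450) = 149/6.
E[α(G)] ≥ n − E[|E(G)|] = 150 − 149/6 = 751/6.
Numerically: ≈ 125.166667.
(This is only a lower bound; the true E[α(G)] may be larger.)

E[α(G)] ≥ 751/6 ≈ 125.166667.


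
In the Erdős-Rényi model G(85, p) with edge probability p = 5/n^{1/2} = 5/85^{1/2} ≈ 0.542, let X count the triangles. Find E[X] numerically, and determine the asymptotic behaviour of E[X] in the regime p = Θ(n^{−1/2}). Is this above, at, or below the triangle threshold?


Number of potential triangles: C(85, 3) = 98770.
Each occurs with probability p³ ≈ (0.542)³ ≈ 1.59508e-01.
By linearity: E[X] = C(85, 3)·p³ ≈ 98770 · 1.59508e-01 ≈ 15754.574.
Since α = 1/2 < 1, p = c/n^{1/2} ≫ 1/n is above the triangle threshold p ~ 1/n. Asymptotically E[X] ~ (c³/6)·n^{3(1−α)} = (5³/6)·n^{1.5} → ∞; triangles are abundant w.h.p.

E[X] ≈ 15754.574; in regime p = Θ(1/n^{1/2}) E[X] diverges (above the triangle threshold p ~ 1/n).


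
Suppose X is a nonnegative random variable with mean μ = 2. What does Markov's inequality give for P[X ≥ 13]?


μ = E[X] = 2, a = 13.
Markov: P[X ≥ 13] ≤ μ/a = (2)/13 = 2/13.
Numerically: ≈ 0.15385.
(Since a = 13 > μ = 2.00000, the bound 2/13 is < 1 and informative.)

P[X ≥ 13] ≤ 2/13 ≈ 0.15385.


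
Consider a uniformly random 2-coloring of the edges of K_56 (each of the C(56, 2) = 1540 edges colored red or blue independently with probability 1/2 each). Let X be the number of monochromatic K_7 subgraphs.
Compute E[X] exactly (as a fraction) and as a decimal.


Let X = Σ_S X_S over the C(56, 7) = 231917400 subsets S of size 7, where X_S = 1 if the K_7 on S is monochromatic.
For a fixed S, the K_7 on S has C(7, 2) = 21 edges. P[all 21 edges red] = (1/2)^21, and likewise for blue, so P[monochromatic] = 2·(1/2)^21 = 2^{1 − 21} = 1/1048576.
By linearity of expectation: E[X] = C(56, 7) · 2^{1 − 21} = 231917400 · 1/1048576 = 28989675/131072.
Numerically: E[X] ≈ 221.1737.

E[X] = C(56,7)·2^(1−C(7,2)) = 28989675/131072 ≈ 221.1737.


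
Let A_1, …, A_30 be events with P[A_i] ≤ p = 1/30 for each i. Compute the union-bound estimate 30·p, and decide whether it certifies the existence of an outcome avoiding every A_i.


Union bound: P[∪_{i=1}^{30} A_i] ≤ Σ_i P[A_i] ≤ 30·p = 30·(1/30) = 1.
Numerically: 1 ≈ 1.0000000.
Is 1 < 1? NO.
Since the bound 1 is ≥ 1, the union bound is uninformative here; it does NOT by itself certify existence.

30·p = 1 ≈ 1.0000000; existence NOT certified by the union bound.


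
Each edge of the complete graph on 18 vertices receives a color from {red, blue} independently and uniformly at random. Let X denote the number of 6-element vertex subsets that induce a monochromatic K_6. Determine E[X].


Let X = Σ_S X_S over the C(18, 6) = 18564 subsets S of size 6, where X_S = 1 if the K_6 on S is monochromatic.
For a fixed S, the K_6 on S has C(6, 2) = 15 edges. P[all 15 edges red] = (1/2)^15, and likewise for blue, so P[monochromatic] = 2·(1/2)^15 = 2^{1 − 15} = 1/16384.
Summing: E[X] = C(18, 6) · 2^{1 − 15} = 18564 · 1/16384 = 4641/4096.
Numerically: E[X] ≈ 1.13306.

E[X] = C(18,6)·2^(1−C(6,2)) = 4641/4096 ≈ 1.13306.


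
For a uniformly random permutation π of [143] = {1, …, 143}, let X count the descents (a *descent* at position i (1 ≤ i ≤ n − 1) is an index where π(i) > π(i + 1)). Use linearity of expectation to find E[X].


Write X = Σ X_I over i = 1, …, 142, with X_I the indicator of one descent.
There are 142 indicators.
For each fixed i, the pair (π(i), π(i+1)) is a uniformly random ordered pair of distinct values from {1, …, 143}; by symmetry P[π(i) > π(i+1)] = 1/2.
By linearity: E[X] = 142 · (1/2) = (143 − 1) · (1/2) = 71 ≈ 71.00000.

E[X] = 71 = 71.00000.


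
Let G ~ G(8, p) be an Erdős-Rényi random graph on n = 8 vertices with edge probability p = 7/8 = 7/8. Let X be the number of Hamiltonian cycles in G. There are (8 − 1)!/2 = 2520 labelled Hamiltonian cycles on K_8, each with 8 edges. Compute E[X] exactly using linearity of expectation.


K_8 has (8 − 1)!/2 = 2520 labelled Hamiltonian cycles.
For each such Hamiltonian cycle H, let X_H = 1 if all 8 edges of H are present in G. Then P[X_H = 1] = p^{8} = (7/8)^{8} = 5764801/16777216.
Summing the indicators: E[X] = Σ_H E[X_H] = 2520 · p^{8} = 2520 · 5764801/16777216 = 1815912315/2097152.
Numerically: E[X] ≈ 866.

E[X] = 2520 · (7/8)^{8} = 1815912315/2097152 ≈ 866.


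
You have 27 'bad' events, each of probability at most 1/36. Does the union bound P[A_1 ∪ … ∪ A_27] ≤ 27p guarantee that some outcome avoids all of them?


Union bound: P[∪_{i=1}^{27} A_i] ≤ Σ_i P[A_i] ≤ 27·p = 27·(1/36) = 3/4.
Numerically: 3/4 ≈ 0.7500.
Is 3/4 < 1? YES.
Since P[∪ A_i] ≤ 3/4 < 1, the complement has P[∩ A_i^c] ≥ 1 − 3/4 = 1/4 > 0, so some outcome avoids every A_i.

27·p = 3/4 ≈ 0.7500; existence CERTIFIED by the union bound.


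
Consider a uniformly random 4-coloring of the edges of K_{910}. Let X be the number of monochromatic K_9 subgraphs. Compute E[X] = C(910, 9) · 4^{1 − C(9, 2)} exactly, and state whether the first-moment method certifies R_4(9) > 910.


E[X] = C(910, 9) · 4^{1 − 36} = 1133378248346922788210 · 4^{−35} = 1133378248346922788210/1180591620717411303424.
As a reduced fraction: E[X] = 566689124173461394105/590295810358705651712 ≈ 0.96001.
Is E[X] < 1? YES.
Since E[X] < 1, there exists a 4-coloring of K_{910} with no monochromatic K_9; hence R_4(9) > 910.

E[X] = 566689124173461394105/590295810358705651712 ≈ 0.96001; E[X] < 1, so R_4(9) > 910.


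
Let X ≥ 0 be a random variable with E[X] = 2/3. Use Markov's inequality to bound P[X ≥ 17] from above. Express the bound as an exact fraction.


μ = E[X] = 2/3, a = 17.
Markov: P[X ≥ 17] ≤ μ/a = (2/3)/17 = 2/51.
Numerically: ≈ 0.03922.
(Since a = 17 > μ = 0.66667, the bound 2/51 is < 1 and informative.)

P[X ≥ 17] ≤ 2/51 ≈ 0.03922.


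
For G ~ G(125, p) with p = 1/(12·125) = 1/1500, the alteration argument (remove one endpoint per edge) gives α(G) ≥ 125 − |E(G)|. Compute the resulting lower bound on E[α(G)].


E[|E(G)|] = C(125, 2)·p = 7750 · (1/1500) = 31/6.
E[α(G)] ≥ n − E[|E(G)|] = 125 − 31/6 = 719/6.
Numerically: ≈ 119.83333.
(This is only a lower bound; the true E[α(G)] may be larger.)

E[α(G)] ≥ 719/6 ≈ 119.83333.


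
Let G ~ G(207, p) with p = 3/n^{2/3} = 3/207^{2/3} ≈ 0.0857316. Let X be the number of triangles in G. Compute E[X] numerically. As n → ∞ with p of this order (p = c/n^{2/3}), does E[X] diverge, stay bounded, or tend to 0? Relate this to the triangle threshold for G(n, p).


Number of potential triangles: C(207, 3) = 1456935.
Each occurs with probability p³ ≈ (0.0857316)³ ≈ 6.30119723e-04.
By linearity: E[X] = C(207, 3)·p³ ≈ 1456935 · 6.30119723e-04 ≈ 918.043478.
Since α = 2/3 < 1, p = c/n^{2/3} ≫ 1/n is above the triangle threshold p ~ 1/n. Asymptotically E[X] ~ (c³/6)·n^{3(1−α)} = (3³/6)·n^{1} → ∞; triangles are abundant w.h.p.

E[X] ≈ 918.043478; in regime p = Θ(1/n^{2/3}) E[X] diverges (above the triangle threshold p ~ 1/n).


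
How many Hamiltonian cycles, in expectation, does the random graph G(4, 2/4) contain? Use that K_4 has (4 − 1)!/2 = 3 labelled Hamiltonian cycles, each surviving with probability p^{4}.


K_4 has (4 − 1)!/2 = 3 labelled Hamiltonian cycles.
For each such Hamiltonian cycle H, let X_H = 1 if all 4 edges of H are present in G. Then P[X_H = 1] = p^{4} = (1/2)^{4} = 1/16.
Summing the indicators: E[X] = Σ_H E[X_H] = 3 · p^{4} = 3 · 1/16 = 3/16.
Numerically: E[X] ≈ 0.1875.

E[X] = 3 · (1/2)^{4} = 3/16 ≈ 0.1875.


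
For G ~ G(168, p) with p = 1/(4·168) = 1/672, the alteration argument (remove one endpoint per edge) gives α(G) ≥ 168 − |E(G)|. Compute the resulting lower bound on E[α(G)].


E[|E(G)|] = C(168, 2)·p = 14028 · (1/672) = 167/8.
E[α(G)] ≥ n − E[|E(G)|] = 168 − 167/8 = 1177/8.
Numerically: ≈ 147.125.
(This is only a lower bound; the true E[α(G)] may be larger.)

E[α(G)] ≥ 1177/8 ≈ 147.125.


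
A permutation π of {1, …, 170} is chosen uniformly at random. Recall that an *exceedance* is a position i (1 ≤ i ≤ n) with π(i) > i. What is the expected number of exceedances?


Write X = Σ_{i=1}^{170} X_i, where X_i = 1_{π(i) > i}.
For each fixed i, π(i) is uniform over {1, …, 170} (marginal of a uniform permutation), so P[π(i) > i] = (n − i)/n. Summing: Σ_{i=1}^{170} (n − i)/n = (0 + 1 + … + 169)/170 = 170(170 − 1)/(2·170) = (170 − 1)/2.
Hence E[X] = Σ_{i=1}^{170} (170 − i)/170 = 169/2 ≈ 84.500000.

E[X] = 169/2 = 84.500000.


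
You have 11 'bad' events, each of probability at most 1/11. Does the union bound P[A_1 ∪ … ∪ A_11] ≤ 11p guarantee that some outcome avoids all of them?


Union bound: P[∪_{i=1}^{11} A_i] ≤ Σ_i P[A_i] ≤ 11·p = 11·(1/11) = 1.
Numerically: 1 ≈ 1.0000.
Is 1 < 1? NO.
Since the bound 1 is ≥ 1, the union bound is uninformative here; it does NOT by itself certify existence.

11·p = 1 ≈ 1.0000; existence NOT certified by the union bound.


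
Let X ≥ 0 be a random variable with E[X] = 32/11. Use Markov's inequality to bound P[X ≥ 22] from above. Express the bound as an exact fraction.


μ = E[X] = 32/11, a = 22.
Markov: P[X ≥ 22] ≤ μ/a = (32/11)/22 = 16/121.
Numerically: ≈ 0.13223.
(Since a = 22 > μ = 2.90909, the bound 16/121 is < 1 and informative.)

P[X ≥ 22] ≤ 16/121 ≈ 0.13223.


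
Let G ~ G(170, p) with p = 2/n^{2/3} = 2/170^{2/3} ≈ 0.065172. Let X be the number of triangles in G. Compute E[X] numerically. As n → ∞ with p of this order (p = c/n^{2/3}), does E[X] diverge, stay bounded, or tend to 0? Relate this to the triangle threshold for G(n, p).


Number of potential triangles: C(170, 3) = 804440.
Each occurs with probability p³ ≈ (0.065172)³ ≈ 2.7681661e-04.
By linearity: E[X] = C(170, 3)·p³ ≈ 804440 · 2.7681661e-04 ≈ 222.68235.
Since α = 2/3 < 1, p = c/n^{2/3} ≫ 1/n is above the triangle threshold p ~ 1/n. Asymptotically E[X] ~ (c³/6)·n^{3(1−α)} = (2³/6)·n^{1} → ∞; triangles are abundant w.h.p.

E[X] ≈ 222.68235; in regime p = Θ(1/n^{2/3}) E[X] diverges (above the triangle threshold p ~ 1/n).


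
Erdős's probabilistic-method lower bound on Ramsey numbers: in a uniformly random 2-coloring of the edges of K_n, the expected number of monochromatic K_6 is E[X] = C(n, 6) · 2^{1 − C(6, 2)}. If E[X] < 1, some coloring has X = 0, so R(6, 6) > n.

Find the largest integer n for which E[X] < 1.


We need C(n, 6) · 2^{1 − 15} < 1, i.e. C(n, 6) < 2^{15 − 1} = 16384.
Check values of n near the boundary:
  n = 16: C(16, 6) = 8008; 8008 < 16384? YES
  n = 17: C(17, 6) = 12376; 12376 < 16384? YES
  n = 18: C(18, 6) = 18564; 18564 < 16384? NO
  n = 19: C(19, 6) = 27132; 27132 < 16384? NO
The largest n with C(n, 6) < 16384 is n = 17 (where E[X] = 1547/2048 ≈ 0.7553711). Hence R(6, 6) > 17, i.e. R(6, 6) ≥ 18.

Largest n = 17; hence R(6, 6) > 17.


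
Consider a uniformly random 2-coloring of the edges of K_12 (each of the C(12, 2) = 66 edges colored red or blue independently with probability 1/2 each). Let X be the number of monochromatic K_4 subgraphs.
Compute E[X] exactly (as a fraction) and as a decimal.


Let X = Σ_S X_S over the C(12, 4) = 495 subsets S of size 4, where X_S = 1 if the K_4 on S is monochromatic.
For a fixed S, the K_4 on S has C(4, 2) = 6 edges. P[all 6 edges red] = (1/2)^6, and likewise for blue, so P[monochromatic] = 2·(1/2)^6 = 2^{1 − 6} = 1/32.
By linearity of expectation: E[X] = C(12, 4) · 2^{1 − 6} = 495 · 1/32 = 495/32.
Numerically: E[X] ≈ 15.468750.

E[X] = C(12,4)·2^(1−C(4,2)) = 495/32 ≈ 15.468750.


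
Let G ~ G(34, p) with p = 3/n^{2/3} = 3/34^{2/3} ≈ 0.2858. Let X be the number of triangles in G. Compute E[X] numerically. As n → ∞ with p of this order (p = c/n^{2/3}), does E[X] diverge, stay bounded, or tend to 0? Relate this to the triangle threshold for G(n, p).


Number of potential triangles: C(34, 3) = 5984.
Each occurs with probability p³ ≈ (0.2858)³ ≈ 2.335640e-02.
By linearity: E[X] = C(34, 3)·p³ ≈ 5984 · 2.335640e-02 ≈ 139.7647.
Since α = 2/3 < 1, p = c/n^{2/3} ≫ 1/n is above the triangle threshold p ~ 1/n. Asymptotically E[X] ~ (c³/6)·n^{3(1−α)} = (3³/6)·n^{1} → ∞; triangles are abundant w.h.p.

E[X] ≈ 139.7647; in regime p = Θ(1/n^{2/3}) E[X] diverges (above the triangle threshold p ~ 1/n).


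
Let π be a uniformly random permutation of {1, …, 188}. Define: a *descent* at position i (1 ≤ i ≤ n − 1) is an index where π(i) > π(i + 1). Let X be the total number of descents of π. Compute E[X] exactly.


Write X = Σ X_I over i = 1, …, 187, with X_I the indicator of one descent.
There are 187 indicators.
For each fixed i, the pair (π(i), π(i+1)) is a uniformly random ordered pair of distinct values from {1, …, 188}; by symmetry P[π(i) > π(i+1)] = 1/2.
By linearity: E[X] = 187 · (1/2) = (188 − 1) · (1/2) = 187/2 ≈ 93.500000.

E[X] = 187/2 = 93.500000.


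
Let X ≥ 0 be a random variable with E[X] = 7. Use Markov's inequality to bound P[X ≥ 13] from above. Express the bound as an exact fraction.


μ = E[X] = 7, a = 13.
Markov: P[X ≥ 13] ≤ μ/a = (7)/13 = 7/13.
Numerically: ≈ 0.53846.
(Since a = 13 > μ = 7.00000, the bound 7/13 is < 1 and informative.)

P[X ≥ 13] ≤ 7/13 ≈ 0.53846.


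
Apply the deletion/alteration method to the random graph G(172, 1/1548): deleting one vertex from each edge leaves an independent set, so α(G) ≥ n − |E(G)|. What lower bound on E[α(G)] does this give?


E[|E(G)|] = C(172, 2)·p = 14706 · (1/1548) = 19/2.
E[α(G)] ≥ n − E[|E(G)|] = 172 − 19/2 = 325/2.
Numerically: ≈ 162.5000.
(This is only a lower bound; the true E[α(G)] may be larger.)

E[α(G)] ≥ 325/2 ≈ 162.5000.


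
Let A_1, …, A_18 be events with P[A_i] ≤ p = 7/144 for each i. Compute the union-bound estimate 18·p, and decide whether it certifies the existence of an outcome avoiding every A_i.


Union bound: P[∪_{i=1}^{18} A_i] ≤ Σ_i P[A_i] ≤ 18·p = 18·(7/144) = 7/8.
Numerically: 7/8 ≈ 0.8750000.
Is 7/8 < 1? YES.
Since P[∪ A_i] ≤ 7/8 < 1, the complement has P[∩ A_i^c] ≥ 1 − 7/8 = 1/8 > 0, so some outcome avoids every A_i.

18·p = 7/8 ≈ 0.8750000; existence CERTIFIED by the union bound.


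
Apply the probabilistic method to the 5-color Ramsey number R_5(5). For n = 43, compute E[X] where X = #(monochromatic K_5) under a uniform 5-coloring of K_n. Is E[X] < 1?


E[X] = C(43, 5) · 5^{1 − 10} = 962598 · 5^{−9} = 962598/1953125.
As a reduced fraction: E[X] = 962598/1953125 ≈ 0.4929.
Is E[X] < 1? YES.
Since E[X] < 1, there exists a 5-coloring of K_{43} with no monochromatic K_5; hence R_5(5) > 43.

E[X] = 962598/1953125 ≈ 0.4929; E[X] < 1, so R_5(5) > 43.


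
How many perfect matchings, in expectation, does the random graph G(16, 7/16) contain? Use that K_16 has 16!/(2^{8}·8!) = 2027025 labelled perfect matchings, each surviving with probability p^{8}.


K_16 has 16!/(2^{8}·8!) = 2027025 labelled perfect matchings.
For each such perfect matching H, let X_H = 1 if all 8 edges of H are present in G. Then P[X_H = 1] = p^{8} = (7/16)^{8} = 5764801/4294967296.
By linearity: E[X] = Σ_H E[X_H] = 2027025 · p^{8} = 2027025 · 5764801/4294967296 = 11685395747025/4294967296.
Numerically: E[X] ≈ 2721.

E[X] = 2027025 · (7/16)^{8} = 11685395747025/4294967296 ≈ 2721.


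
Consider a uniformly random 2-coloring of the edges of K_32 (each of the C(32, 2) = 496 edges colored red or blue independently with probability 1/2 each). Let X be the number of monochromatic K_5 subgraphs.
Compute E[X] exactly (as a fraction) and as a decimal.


Let X = Σ_S X_S over the C(32, 5) = 201376 subsets S of size 5, where X_S = 1 if the K_5 on S is monochromatic.
For a fixed S, the K_5 on S has C(5, 2) = 10 edges. P[all 10 edges red] = (1/2)^10, and likewise for blue, so P[monochromatic] = 2·(1/2)^10 = 2^{1 − 10} = 1/512.
Summing: E[X] = C(32, 5) · 2^{1 − 10} = 201376 · 1/512 = 6293/16.
Numerically: E[X] ≈ 393.3125.

E[X] = C(32,5)·2^(1−C(5,2)) = 6293/16 ≈ 393.3125.


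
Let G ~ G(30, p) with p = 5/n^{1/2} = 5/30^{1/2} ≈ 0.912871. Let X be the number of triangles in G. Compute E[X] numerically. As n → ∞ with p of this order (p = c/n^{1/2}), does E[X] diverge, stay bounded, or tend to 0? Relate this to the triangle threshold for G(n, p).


Number of potential triangles: C(30, 3) = 4060.
Each occurs with probability p³ ≈ (0.912871)³ ≈ 7.60725774e-01.
By linearity: E[X] = C(30, 3)·p³ ≈ 4060 · 7.60725774e-01 ≈ 3088.546644.
Since α = 1/2 < 1, p = c/n^{1/2} ≫ 1/n is above the triangle threshold p ~ 1/n. Asymptotically E[X] ~ (c³/6)·n^{3(1−α)} = (5³/6)·n^{1.5} → ∞; triangles are abundant w.h.p.

E[X] ≈ 3088.546644; in regime p = Θ(1/n^{1/2}) E[X] diverges (above the triangle threshold p ~ 1/n).
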